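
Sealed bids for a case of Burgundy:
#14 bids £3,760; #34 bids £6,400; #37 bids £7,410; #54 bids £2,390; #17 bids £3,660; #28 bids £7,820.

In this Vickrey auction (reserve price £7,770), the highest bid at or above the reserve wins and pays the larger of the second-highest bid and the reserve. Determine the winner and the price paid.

Sorting bids: 7,820 (#28) > 7,410 (#37) > 6,400 (#34) > 3,760 (#14) > 3,660 (#17) > 2,390 (#54)
Highest eligible bid: #28 at £7,820.
max(second-highest £7,410, reserve £7,770) = £7,770.

#28 pays £7,770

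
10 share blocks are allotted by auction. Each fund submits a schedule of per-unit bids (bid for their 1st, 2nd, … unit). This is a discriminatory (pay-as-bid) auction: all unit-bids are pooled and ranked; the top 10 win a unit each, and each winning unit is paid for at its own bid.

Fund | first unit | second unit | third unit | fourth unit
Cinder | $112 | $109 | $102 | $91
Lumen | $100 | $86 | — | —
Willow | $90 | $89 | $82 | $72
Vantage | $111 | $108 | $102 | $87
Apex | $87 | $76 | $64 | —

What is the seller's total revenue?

Total revenue: $1,014

All unit-bids, highest first — top 10: 112 (Cinder-1), 111 (Vantage-1), 109 (Cinder-2), 108 (Vantage-2), 102 (Cinder-3), 102 (Vantage-3), 100 (Lumen-1), 91 (Cinder-4), 90 (Willow-1), 89 (Willow-2)
Next rejected bid: $87 (not a price — pay-as-bid).
Each winning unit pays its own bid.
Revenue = 112 + 111 + 109 + 108 + 102 + 102 + 100 + 91 + 90 + 89 = $1,014.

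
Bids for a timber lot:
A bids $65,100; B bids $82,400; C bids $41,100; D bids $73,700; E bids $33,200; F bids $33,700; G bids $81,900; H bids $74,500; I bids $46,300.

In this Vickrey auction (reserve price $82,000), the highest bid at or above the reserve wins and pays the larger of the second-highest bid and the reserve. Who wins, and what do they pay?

Sorting bids: 82,400 (B) > 81,900 (G) > 74,500 (H) > 73,700 (D) > 65,100 (A) > 46,300 (I) > …
Highest eligible bid: B at $82,400.
max(second-highest $81,900, reserve $82,000) = $82,000.

B pays $82,000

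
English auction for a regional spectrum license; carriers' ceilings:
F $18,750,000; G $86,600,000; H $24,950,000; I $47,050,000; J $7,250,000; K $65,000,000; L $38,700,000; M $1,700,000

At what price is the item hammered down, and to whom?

Ascending (English) auction: the price rises until one bidder remains; the winner pays the price at which the last rival dropped out.
Sorting limits: 86,600,000 (G) > 65,000,000 (K) > 47,050,000 (I) > 38,700,000 (L) > 24,950,000 (H) > 18,750,000 (F) > …
Once the price passes $65,000,000, only G is left; the hammer falls at K's limit of $65,000,000.

G wins at $65,000,000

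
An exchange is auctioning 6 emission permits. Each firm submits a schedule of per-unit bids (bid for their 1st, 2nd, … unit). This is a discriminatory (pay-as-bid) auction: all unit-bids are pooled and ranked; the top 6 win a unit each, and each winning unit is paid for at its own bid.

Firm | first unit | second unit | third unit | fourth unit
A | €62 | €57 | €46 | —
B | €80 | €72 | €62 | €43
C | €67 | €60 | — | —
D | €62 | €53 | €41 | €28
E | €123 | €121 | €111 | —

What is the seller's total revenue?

Pooled unit-bids ranked (top 6): 123 (E-1), 121 (E-2), 111 (E-3), 80 (B-1), 72 (B-2), 67 (C-1)
Next rejected bid: €62 (not a price — pay-as-bid).
Each winning unit pays its own bid.
Revenue = 123 + 121 + 111 + 80 + 72 + 67 = €574.

Total revenue: €574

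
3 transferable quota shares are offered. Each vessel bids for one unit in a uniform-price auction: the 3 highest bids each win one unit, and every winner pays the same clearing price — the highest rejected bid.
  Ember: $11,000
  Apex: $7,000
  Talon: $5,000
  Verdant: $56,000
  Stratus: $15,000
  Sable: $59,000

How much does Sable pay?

Sorting: 59,000 (Sable), 56,000 (Verdant), 15,000 (Stratus), 11,000 (Ember), 7,000 (Apex), …
Winners (3 units): Sable, Verdant, Stratus.
Highest unsuccessful bid: $11,000 → clearing price.
Sable wins → pays $11,000.

Sable pays $11,000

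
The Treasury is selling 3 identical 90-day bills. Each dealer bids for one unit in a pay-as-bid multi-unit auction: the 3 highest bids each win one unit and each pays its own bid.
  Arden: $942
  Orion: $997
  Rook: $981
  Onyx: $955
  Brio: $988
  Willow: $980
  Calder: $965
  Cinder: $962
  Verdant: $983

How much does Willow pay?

Sorting: 997 (Orion), 988 (Brio), 983 (Verdant), 981 (Rook), 980 (Willow), …
The 3 highest are Orion, Brio, Verdant.
Willow does not win → $0.

Willow pays $0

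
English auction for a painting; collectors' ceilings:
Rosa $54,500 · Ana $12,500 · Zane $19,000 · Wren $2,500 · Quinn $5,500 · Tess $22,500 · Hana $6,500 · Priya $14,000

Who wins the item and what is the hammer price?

Rosa wins at $22,500

Open ascending-bid auction: the price rises until one bidder remains; the winner pays the price at which the last rival dropped out.
Sorting limits: 54,500 (Rosa) > 22,500 (Tess) > 19,000 (Zane) > 14,000 (Priya) > 12,500 (Ana) > 6,500 (Hana) > …
Tess is the last rival to drop out, at $22,500; Rosa remains and wins at that price.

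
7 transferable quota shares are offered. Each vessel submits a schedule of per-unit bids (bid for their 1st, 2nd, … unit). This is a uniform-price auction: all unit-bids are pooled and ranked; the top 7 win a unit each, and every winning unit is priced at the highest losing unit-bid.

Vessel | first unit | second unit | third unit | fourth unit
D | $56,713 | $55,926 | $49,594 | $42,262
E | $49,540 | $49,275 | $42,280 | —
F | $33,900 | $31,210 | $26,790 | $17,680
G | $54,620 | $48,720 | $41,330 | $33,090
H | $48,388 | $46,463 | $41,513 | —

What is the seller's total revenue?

Total revenue: $338,716

Pooled unit-bids ranked (top 7): 56,713 (D-1), 55,926 (D-2), 54,620 (G-1), 49,594 (D-3), 49,540 (E-1), 49,275 (E-2), 48,720 (G-2)
The (k+1)-th unit-bid is $48,388.
Allocation: D 3, E 2, G 2. Every unit priced at $48,388.
Revenue = 7 × 48,388 = $338,716.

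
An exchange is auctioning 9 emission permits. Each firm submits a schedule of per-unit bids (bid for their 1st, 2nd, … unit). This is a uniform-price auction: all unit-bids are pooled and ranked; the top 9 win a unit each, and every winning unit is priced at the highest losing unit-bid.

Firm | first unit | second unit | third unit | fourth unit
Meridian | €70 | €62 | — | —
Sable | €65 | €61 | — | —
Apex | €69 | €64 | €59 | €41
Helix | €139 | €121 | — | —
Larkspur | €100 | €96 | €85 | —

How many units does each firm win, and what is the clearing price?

All unit-bids, highest first — top 9: 139 (Helix-1), 121 (Helix-2), 100 (Larkspur-1), 96 (Larkspur-2), 85 (Larkspur-3), 70 (Meridian-1), 69 (Apex-1), 65 (Sable-1), 64 (Apex-2)
Highest rejected unit-bid = €62.
Allocation: Apex 2, Helix 2, Larkspur 3, Meridian 1, Sable 1.

Apex 2, Helix 2, Larkspur 3, Meridian 1, Sable 1; clearing price €62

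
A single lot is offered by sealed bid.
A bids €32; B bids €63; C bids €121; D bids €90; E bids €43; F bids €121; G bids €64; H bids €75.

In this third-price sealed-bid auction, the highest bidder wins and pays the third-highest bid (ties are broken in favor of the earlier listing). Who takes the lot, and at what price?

C pays €90

Third-price sealed-bid auction: the highest bidder wins and pays the third-highest bid.
Sorting bids: 121 (C) > 121 (F) > 90 (D) > 75 (H) > 64 (G) > 63 (B) > …
C and F tie at €121; tie-break gives it to C.
C is highest; pays the third-highest bid, €90.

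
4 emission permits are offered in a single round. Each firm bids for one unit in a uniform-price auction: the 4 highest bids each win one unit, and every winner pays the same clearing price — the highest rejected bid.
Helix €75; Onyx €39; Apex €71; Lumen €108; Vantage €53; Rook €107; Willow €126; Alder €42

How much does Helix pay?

Sorting: 126 (Willow), 108 (Lumen), 107 (Rook), 75 (Helix), 71 (Apex), 53 (Vantage), …
Top 4: Willow, Lumen, Rook, Helix.
Clearing price = highest rejected bid = €71.
Helix wins → pays €71.

Helix pays €71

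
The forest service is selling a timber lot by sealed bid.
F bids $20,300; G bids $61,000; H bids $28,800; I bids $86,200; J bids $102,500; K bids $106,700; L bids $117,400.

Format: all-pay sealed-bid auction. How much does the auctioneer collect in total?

Total revenue: $522,900

Sorting bids: 117,400 (L) > 106,700 (K) > 102,500 (J) > 86,200 (I) > 61,000 (G) > 28,800 (H) > …
Every bidder forfeits their bid regardless of winning.
Revenue = 20,300 + 61,000 + 28,800 + 86,200 + 102,500 + 106,700 + 117,400 = $522,900.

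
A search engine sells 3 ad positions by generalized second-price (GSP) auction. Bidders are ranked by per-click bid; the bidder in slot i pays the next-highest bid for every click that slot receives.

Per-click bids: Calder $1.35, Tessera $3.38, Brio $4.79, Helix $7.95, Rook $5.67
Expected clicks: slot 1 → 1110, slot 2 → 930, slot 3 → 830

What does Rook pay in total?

Per-click bids in order: $7.95 (Helix) > $5.67 (Rook) > $4.79 (Brio) > $3.38 (Tessera) > …
Rook holds slot 2 → pays next bid $4.79 × 930 clicks = $4454.70.

Rook pays $4454.70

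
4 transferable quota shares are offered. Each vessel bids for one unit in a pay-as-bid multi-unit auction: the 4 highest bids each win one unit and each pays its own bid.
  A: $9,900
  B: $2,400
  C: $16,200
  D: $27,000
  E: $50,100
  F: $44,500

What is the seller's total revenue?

Total revenue: $137,800

Sorting: 50,100 (E), 44,500 (F), 27,000 (D), 16,200 (C), 9,900 (A), 2,400 (B)
Top 4: E, F, D, C.
Total revenue = 50,100 + 44,500 + 27,000 + 16,200 = $137,800.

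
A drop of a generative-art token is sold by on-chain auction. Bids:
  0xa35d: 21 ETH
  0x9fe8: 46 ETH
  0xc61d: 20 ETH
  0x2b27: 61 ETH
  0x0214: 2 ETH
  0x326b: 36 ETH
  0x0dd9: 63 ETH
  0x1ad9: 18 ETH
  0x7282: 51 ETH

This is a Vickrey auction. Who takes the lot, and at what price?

Vickrey auction: the highest bidder wins and pays the second-highest bid.
Sorting bids: 63 (0x0dd9) > 61 (0x2b27) > 51 (0x7282) > 46 (0x9fe8) > 36 (0x326b) > 21 (0xa35d) > …
Second-price: 0x0dd9 pays 0x2b27's bid of 61 ETH.

0x0dd9 pays 61 ETH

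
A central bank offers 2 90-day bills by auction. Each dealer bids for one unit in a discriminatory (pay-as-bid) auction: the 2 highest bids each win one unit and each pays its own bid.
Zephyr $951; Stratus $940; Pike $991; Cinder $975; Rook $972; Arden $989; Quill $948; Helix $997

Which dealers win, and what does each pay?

Ordering the bids: 997 (Helix), 991 (Pike), 989 (Arden), 975 (Cinder), …
Winners (2 units): Helix, Pike.
Each winner pays its own bid: Helix $997, Pike $991.

Helix $997, Pike $991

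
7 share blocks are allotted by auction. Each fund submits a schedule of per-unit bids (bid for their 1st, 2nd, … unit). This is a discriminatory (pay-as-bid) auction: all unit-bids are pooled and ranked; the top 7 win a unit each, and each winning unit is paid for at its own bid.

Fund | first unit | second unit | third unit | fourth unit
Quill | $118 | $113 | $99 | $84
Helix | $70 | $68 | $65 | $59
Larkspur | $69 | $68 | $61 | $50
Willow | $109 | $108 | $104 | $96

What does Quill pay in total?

Quill pays $330

All unit-bids, highest first — top 7: 118 (Quill-1), 113 (Quill-2), 109 (Willow-1), 108 (Willow-2), 104 (Willow-3), 99 (Quill-3), 96 (Willow-4)
Next rejected bid: $84 (not a price — pay-as-bid).
Quill's winning unit-bids: 118 + 113 + 99 = $330.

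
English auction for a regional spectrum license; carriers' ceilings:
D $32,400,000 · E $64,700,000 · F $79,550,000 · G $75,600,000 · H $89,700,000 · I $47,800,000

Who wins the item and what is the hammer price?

H wins at $79,550,000

Rule: the price rises until one bidder remains; the winner pays the price at which the last rival dropped out.
Limits ranked: 89,700,000 (H) > 79,550,000 (F) > 75,600,000 (G) > 64,700,000 (E) > 47,800,000 (I) > 32,400,000 (D)
Bidding ends when F exits at $79,550,000; H takes it.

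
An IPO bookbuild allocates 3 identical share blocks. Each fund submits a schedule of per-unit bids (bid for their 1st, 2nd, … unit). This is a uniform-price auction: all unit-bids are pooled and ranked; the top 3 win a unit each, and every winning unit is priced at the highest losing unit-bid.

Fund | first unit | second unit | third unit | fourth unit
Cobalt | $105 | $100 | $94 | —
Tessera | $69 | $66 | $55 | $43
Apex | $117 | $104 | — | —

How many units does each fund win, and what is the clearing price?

Merging the schedules and taking the best 3: 117 (Apex-1), 105 (Cobalt-1), 104 (Apex-2)
The (k+1)-th unit-bid is $100.
Allocation: Apex 2, Cobalt 1.

Apex 2, Cobalt 1; clearing price $100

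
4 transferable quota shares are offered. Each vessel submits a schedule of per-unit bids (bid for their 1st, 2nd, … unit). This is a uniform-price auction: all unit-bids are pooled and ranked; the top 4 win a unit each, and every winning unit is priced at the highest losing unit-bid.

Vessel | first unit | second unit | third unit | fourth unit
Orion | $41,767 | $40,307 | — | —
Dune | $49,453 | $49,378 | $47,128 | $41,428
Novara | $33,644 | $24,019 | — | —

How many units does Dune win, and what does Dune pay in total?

All unit-bids, highest first — top 4: 49,453 (Dune-1), 49,378 (Dune-2), 47,128 (Dune-3), 41,767 (Orion-1)
First bid not allocated: $41,428.
Dune wins 3 unit(s) at $41,428 each.

Dune: 3 units, pays $124,284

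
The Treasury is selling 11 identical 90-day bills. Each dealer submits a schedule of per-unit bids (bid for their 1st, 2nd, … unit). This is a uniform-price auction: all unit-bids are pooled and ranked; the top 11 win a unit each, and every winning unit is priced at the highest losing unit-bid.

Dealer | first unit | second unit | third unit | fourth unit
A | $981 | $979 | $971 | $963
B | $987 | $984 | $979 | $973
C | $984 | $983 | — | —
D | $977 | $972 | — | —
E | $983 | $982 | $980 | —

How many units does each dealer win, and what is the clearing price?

All unit-bids, highest first — top 11: 987 (B-1), 984 (B-2), 984 (C-1), 983 (C-2), 983 (E-1), 982 (E-2), 981 (A-1), 980 (E-3), 979 (A-2), 979 (B-3), 977 (D-1)
The (k+1)-th unit-bid is $973.
Allocation: A 2, B 3, C 2, D 1, E 3.

A 2, B 3, C 2, D 1, E 3; clearing price $973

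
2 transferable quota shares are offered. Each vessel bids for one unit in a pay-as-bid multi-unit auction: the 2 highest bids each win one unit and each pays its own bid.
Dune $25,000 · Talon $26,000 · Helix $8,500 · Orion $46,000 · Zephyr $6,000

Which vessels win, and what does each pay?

Orion $46,000, Talon $26,000

Bids ranked high→low: 46,000 (Orion), 26,000 (Talon), 25,000 (Dune), 8,500 (Helix), …
Winners (2 units): Orion, Talon.
Each winner pays its own bid: Orion $46,000, Talon $26,000.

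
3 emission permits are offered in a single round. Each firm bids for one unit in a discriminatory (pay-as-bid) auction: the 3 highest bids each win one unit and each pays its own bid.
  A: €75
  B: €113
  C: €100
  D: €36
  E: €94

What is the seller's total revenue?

Total revenue: €307

Ordering the bids: 113 (B), 100 (C), 94 (E), 75 (A), 36 (D)
Top 3: B, C, E.
Total revenue = 113 + 100 + 94 = €307.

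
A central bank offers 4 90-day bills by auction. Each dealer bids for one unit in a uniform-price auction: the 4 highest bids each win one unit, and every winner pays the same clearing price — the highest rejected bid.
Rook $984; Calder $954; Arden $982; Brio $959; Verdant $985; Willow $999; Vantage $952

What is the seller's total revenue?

Bids ranked high→low: 999 (Willow), 985 (Verdant), 984 (Rook), 982 (Arden), 959 (Brio), 954 (Calder), …
The 4 highest are Willow, Verdant, Rook, Arden.
Highest unsuccessful bid: $959 → clearing price.
Total revenue = 4 × $959 = $3,836.

Total revenue: $3,836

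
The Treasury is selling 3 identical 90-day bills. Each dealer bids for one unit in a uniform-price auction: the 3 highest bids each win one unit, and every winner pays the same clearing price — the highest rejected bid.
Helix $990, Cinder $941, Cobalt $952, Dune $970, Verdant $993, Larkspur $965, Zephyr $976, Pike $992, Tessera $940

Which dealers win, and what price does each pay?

Bids ranked high→low: 993 (Verdant), 992 (Pike), 990 (Helix), 976 (Zephyr), 970 (Dune), …
Winners (3 units): Verdant, Pike, Helix.
First losing bid is Zephyr's $976, which sets the uniform price.

Verdant, Pike, Helix; each pays $976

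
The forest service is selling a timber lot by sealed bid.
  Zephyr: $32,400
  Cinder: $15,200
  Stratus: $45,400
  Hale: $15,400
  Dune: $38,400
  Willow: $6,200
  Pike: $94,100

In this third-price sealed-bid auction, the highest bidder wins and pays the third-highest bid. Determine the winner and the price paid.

Pike pays $38,400

Third-price sealed-bid auction: the highest bidder wins and pays the third-highest bid.
Sorting bids: 94,100 (Pike) > 45,400 (Stratus) > 38,400 (Dune) > 32,400 (Zephyr) > 15,400 (Hale) > 15,200 (Cinder) > …
Pike is highest; pays the third-highest bid, $38,400.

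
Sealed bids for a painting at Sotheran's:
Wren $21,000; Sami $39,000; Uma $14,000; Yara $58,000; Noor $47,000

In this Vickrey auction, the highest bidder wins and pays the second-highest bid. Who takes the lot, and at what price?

Bids in order: 58,000 (Yara) > 47,000 (Noor) > 39,000 (Sami) > 21,000 (Wren) > 14,000 (Uma)
Yara wins with the highest bid; price is set by the runner-up at $47,000.

Yara pays $47,000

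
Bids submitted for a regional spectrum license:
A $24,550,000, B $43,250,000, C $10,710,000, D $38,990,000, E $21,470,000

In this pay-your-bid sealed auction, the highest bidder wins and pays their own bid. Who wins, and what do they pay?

Bids ranked: 43,250,000 (B) > 38,990,000 (D) > 24,550,000 (A) > 21,470,000 (E) > 10,710,000 (C)
First-price: B pays what they bid, $43,250,000.

B pays $43,250,000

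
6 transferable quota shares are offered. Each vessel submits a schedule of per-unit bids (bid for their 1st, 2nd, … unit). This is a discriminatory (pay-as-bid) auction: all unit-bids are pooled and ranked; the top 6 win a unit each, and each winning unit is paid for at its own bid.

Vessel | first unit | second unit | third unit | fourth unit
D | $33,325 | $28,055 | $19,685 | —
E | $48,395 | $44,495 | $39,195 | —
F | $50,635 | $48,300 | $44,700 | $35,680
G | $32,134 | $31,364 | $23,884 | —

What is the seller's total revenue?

Merging the schedules and taking the best 6: 50,635 (F-1), 48,395 (E-1), 48,300 (F-2), 44,700 (F-3), 44,495 (E-2), 39,195 (E-3)
Next rejected bid: $35,680 (not a price — pay-as-bid).
Each winning unit pays its own bid.
Revenue = 50,635 + 48,395 + 48,300 + 44,700 + 44,495 + 39,195 = $275,720.

Total revenue: $275,720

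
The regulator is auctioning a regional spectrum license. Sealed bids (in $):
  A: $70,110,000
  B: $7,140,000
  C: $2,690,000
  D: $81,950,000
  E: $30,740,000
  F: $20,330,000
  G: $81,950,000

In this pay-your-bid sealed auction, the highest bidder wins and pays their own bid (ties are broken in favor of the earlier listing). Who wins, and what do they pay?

Bids in order: 81,950,000 (D) > 81,950,000 (G) > 70,110,000 (A) > 30,740,000 (E) > 20,330,000 (F) > 7,140,000 (B) > …
Tie at $81,950,000 → D wins by tie-break.
D has the highest bid and pays exactly that: $81,950,000.

D pays $81,950,000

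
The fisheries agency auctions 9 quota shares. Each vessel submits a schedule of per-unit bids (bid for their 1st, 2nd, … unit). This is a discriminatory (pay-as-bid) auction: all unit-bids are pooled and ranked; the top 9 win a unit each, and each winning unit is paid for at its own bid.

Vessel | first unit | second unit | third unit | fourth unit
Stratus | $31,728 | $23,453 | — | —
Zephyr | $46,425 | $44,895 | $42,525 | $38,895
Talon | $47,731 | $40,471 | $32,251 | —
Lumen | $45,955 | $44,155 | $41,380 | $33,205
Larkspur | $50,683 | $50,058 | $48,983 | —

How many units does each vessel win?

Merging the schedules and taking the best 9: 50,683 (Larkspur-1), 50,058 (Larkspur-2), 48,983 (Larkspur-3), 47,731 (Talon-1), 46,425 (Zephyr-1), 45,955 (Lumen-1), 44,895 (Zephyr-2), 44,155 (Lumen-2), 42,525 (Zephyr-3)
Next rejected bid: $41,380 (not a price — pay-as-bid).
Allocation: Larkspur 3, Lumen 2, Talon 1, Zephyr 3.

Larkspur 3, Lumen 2, Talon 1, Zephyr 3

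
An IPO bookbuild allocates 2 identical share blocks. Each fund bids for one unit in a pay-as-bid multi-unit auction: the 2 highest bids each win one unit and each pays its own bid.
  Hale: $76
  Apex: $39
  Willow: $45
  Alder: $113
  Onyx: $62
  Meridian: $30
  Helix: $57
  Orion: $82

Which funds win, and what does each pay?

Bids ranked high→low: 113 (Alder), 82 (Orion), 76 (Hale), 62 (Onyx), …
Winners (2 units): Alder, Orion.
Each winner pays its own bid: Alder $113, Orion $82.

Alder $113, Orion $82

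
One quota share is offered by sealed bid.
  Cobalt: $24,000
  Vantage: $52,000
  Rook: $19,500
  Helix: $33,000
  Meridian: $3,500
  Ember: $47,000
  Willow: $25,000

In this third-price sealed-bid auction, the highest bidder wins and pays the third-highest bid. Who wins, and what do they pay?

Rule: the highest bidder wins and pays the third-highest bid.
Bids ranked: 52,000 (Vantage) > 47,000 (Ember) > 33,000 (Helix) > 25,000 (Willow) > 24,000 (Cobalt) > 19,500 (Rook) > …
Vantage is highest; pays the third-highest bid, $33,000.

Vantage pays $33,000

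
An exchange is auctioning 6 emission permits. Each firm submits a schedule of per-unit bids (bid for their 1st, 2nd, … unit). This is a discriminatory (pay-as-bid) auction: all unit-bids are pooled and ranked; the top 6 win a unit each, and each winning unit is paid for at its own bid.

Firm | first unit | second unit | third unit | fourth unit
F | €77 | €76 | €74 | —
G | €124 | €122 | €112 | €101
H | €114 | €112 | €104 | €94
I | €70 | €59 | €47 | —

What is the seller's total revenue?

Pooled unit-bids ranked (top 6): 124 (G-1), 122 (G-2), 114 (H-1), 112 (G-3), 112 (H-2), 104 (H-3)
Next rejected bid: €101 (not a price — pay-as-bid).
Each winning unit pays its own bid.
Revenue = 124 + 122 + 114 + 112 + 112 + 104 = €688.

Total revenue: €688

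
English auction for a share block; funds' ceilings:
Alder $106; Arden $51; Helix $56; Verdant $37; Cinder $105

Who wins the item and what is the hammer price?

Open ascending-bid auction: the price rises until one bidder remains; the winner pays the price at which the last rival dropped out.
Limits ranked: 106 (Alder) > 105 (Cinder) > 56 (Helix) > 51 (Arden) > 37 (Verdant)
Once the price passes $105, only Alder is left; the hammer falls at Cinder's limit of $105.

Alder wins at $105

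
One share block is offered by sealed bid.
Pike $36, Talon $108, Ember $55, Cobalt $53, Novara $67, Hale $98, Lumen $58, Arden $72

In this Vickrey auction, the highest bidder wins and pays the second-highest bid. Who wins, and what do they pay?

Sorting bids: 108 (Talon) > 98 (Hale) > 72 (Arden) > 67 (Novara) > 58 (Lumen) > 55 (Ember) > …
Talon is highest; pays the second-highest bid, $98.

Talon pays $98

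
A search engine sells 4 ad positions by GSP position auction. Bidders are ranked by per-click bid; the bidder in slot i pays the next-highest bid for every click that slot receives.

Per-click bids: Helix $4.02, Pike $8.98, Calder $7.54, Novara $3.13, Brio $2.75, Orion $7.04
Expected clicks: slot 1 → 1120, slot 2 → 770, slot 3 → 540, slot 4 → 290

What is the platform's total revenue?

Sorting advertisers: $8.98 (Pike) > $7.54 (Calder) > $7.04 (Orion) > $4.02 (Helix) > $3.13 (Novara) > …
Slot 1: Pike pays $7.54 × 1120 = $8444.80
Slot 2: Calder pays $7.04 × 770 = $5420.80
Slot 3: Orion pays $4.02 × 540 = $2170.80
Slot 4: Helix pays $3.13 × 290 = $907.70
Total = $16944.10

Total revenue: $16944.10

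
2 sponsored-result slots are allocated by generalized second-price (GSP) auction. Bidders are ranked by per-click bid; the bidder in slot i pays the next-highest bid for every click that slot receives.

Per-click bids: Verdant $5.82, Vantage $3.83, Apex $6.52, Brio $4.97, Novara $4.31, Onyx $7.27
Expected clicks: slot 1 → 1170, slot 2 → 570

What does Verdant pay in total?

Verdant pays $0.00

Sorting advertisers: $7.27 (Onyx) > $6.52 (Apex) > $5.82 (Verdant) > …
Verdant ranks below slot 2 → no slot, pays nothing.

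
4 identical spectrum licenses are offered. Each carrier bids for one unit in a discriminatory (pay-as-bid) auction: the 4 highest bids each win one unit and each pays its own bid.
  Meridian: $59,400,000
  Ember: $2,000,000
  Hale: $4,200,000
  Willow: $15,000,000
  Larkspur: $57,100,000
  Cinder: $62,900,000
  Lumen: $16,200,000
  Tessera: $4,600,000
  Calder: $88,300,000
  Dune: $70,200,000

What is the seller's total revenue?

Total revenue: $280,800,000

Sorting: 88,300,000 (Calder), 70,200,000 (Dune), 62,900,000 (Cinder), 59,400,000 (Meridian), 57,100,000 (Larkspur), 16,200,000 (Lumen), …
Top 4: Calder, Dune, Cinder, Meridian.
Total revenue = 88,300,000 + 70,200,000 + 62,900,000 + 59,400,000 = $280,800,000.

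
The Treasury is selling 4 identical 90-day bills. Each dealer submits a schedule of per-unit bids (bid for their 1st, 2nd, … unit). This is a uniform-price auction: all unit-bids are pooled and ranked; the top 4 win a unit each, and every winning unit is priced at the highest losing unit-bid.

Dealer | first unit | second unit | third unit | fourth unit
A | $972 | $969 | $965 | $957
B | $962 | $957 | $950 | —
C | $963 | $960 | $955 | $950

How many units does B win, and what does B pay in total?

All unit-bids, highest first — top 4: 972 (A-1), 969 (A-2), 965 (A-3), 963 (C-1)
Highest rejected unit-bid = $962.
B wins 0 unit(s) at $962 each.

B: 0 units, pays $0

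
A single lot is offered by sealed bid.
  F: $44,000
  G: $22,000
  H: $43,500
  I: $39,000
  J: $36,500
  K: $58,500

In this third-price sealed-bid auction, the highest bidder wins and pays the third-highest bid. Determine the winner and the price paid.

Bids ranked: 58,500 (K) > 44,000 (F) > 43,500 (H) > 39,000 (I) > 36,500 (J) > 22,000 (G)
K is highest; pays the third-highest bid, $43,500.

K pays $43,500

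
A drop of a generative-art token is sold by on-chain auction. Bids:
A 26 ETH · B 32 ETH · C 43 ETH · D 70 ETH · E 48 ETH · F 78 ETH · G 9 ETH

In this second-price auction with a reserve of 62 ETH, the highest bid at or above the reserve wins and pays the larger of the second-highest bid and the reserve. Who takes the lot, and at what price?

F pays 70 ETH

Rule: the highest bid at or above the reserve wins and pays the larger of the second-highest bid and the reserve.
Bids ranked: 78 (F) > 70 (D) > 48 (E) > 43 (C) > 32 (B) > 26 (A) > …
F has the top bid at or above the reserve (78 ETH).
Second-highest bid 70 ETH exceeds the reserve 62 ETH → payment 70 ETH.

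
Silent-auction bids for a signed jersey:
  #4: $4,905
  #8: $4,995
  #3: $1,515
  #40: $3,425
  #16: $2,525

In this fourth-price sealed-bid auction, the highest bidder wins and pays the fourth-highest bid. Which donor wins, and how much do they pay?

#8 pays $2,525

Rule: the highest bidder wins and pays the fourth-highest bid.
Bids in order: 4,995 (#8) > 4,905 (#4) > 3,425 (#40) > 2,525 (#16) > 1,515 (#3)
#8 wins; payment is bid #4 in the ranking = $2,525.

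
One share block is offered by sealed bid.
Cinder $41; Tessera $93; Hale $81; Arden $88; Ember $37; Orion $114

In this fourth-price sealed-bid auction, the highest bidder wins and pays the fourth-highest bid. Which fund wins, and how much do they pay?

Orion pays $81

Fourth-price sealed-bid auction: the highest bidder wins and pays the fourth-highest bid.
Bids in order: 114 (Orion) > 93 (Tessera) > 88 (Arden) > 81 (Hale) > 41 (Cinder) > 37 (Ember)
Orion is highest; pays the fourth-highest bid, $81.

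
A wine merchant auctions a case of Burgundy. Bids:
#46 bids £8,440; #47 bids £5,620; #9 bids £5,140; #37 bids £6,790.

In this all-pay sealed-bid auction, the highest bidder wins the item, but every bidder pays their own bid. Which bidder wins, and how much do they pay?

Bids ranked: 8,440 (#46) > 6,790 (#37) > 5,620 (#47) > 5,140 (#9)
#46 is highest and takes the item; every bidder forfeits their bid.

#46 pays £8,440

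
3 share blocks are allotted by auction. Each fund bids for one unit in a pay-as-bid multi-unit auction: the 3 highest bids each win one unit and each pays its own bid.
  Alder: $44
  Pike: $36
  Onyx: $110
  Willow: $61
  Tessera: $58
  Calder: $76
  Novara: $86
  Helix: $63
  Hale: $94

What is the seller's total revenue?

Total revenue: $290

Ordering the bids: 110 (Onyx), 94 (Hale), 86 (Novara), 76 (Calder), 63 (Helix), …
The 3 highest are Onyx, Hale, Novara.
Total revenue = 110 + 94 + 86 = $290.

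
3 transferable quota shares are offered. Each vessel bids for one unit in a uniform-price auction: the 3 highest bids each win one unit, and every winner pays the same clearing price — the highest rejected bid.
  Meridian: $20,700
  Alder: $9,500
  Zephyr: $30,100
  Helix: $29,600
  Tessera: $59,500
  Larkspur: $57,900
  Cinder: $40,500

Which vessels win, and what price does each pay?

Tessera, Larkspur, Cinder; each pays $30,100

Ordering the bids: 59,500 (Tessera), 57,900 (Larkspur), 40,500 (Cinder), 30,100 (Zephyr), 29,600 (Helix), …
Top 3: Tessera, Larkspur, Cinder.
Clearing price = highest rejected bid = $30,100.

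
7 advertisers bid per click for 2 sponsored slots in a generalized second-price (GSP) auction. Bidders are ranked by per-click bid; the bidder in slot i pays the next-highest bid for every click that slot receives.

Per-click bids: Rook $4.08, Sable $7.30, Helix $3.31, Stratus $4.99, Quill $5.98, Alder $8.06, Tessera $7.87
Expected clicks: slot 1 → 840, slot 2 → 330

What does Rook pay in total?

Rook pays $0.00

Per-click bids in order: $8.06 (Alder) > $7.87 (Tessera) > $7.30 (Sable) > …
Rook ranks below slot 2 → no slot, pays nothing.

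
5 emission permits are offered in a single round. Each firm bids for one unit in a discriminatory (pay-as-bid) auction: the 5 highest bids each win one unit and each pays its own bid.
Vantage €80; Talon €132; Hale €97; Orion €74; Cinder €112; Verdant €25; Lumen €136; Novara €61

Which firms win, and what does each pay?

Sorting: 136 (Lumen), 132 (Talon), 112 (Cinder), 97 (Hale), 80 (Vantage), 74 (Orion), 61 (Novara), …
Winners (5 units): Lumen, Talon, Cinder, Hale, Vantage.
Each winner pays its own bid: Lumen €136, Talon €132, Cinder €112, Hale €97, Vantage €80.

Lumen €136, Talon €132, Cinder €112, Hale €97, Vantage €80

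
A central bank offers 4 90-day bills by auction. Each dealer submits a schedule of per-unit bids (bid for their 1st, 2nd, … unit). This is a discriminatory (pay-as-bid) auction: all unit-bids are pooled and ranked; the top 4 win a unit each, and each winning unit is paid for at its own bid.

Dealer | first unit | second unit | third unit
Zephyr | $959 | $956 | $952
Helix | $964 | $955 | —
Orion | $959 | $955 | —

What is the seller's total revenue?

Total revenue: $3,838

Pooled unit-bids ranked (top 4): 964 (Helix-1), 959 (Zephyr-1), 959 (Orion-1), 956 (Zephyr-2)
Next rejected bid: $955 (not a price — pay-as-bid).
Each winning unit pays its own bid.
Revenue = 964 + 959 + 959 + 956 = $3,838.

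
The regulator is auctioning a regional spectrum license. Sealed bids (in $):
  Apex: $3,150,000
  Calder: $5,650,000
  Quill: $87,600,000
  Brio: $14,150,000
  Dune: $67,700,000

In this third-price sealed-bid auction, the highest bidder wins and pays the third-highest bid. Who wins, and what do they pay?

Quill pays $14,150,000

Bids ranked: 87,600,000 (Quill) > 67,700,000 (Dune) > 14,150,000 (Brio) > 5,650,000 (Calder) > 3,150,000 (Apex)
Quill is highest; pays the third-highest bid, $14,150,000.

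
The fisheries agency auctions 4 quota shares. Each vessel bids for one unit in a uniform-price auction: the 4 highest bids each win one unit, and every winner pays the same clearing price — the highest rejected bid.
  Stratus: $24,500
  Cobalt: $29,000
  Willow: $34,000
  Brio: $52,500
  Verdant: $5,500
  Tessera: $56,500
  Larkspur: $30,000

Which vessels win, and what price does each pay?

Tessera, Brio, Willow, Larkspur; each pays $29,000

Bids ranked high→low: 56,500 (Tessera), 52,500 (Brio), 34,000 (Willow), 30,000 (Larkspur), 29,000 (Cobalt), 24,500 (Stratus), …
The 4 highest are Tessera, Brio, Willow, Larkspur.
Highest unsuccessful bid: $29,000 → clearing price.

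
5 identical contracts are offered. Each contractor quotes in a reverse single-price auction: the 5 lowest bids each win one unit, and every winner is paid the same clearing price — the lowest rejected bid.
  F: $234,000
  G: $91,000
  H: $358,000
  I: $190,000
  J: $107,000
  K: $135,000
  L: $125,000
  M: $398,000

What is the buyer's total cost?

Sorting: 91,000 (G), 107,000 (J), 125,000 (L), 135,000 (K), 190,000 (I), 234,000 (F), 358,000 (H), …
The 5 lowest are G, J, L, K, I.
Lowest unsuccessful bid: $234,000 → clearing price.
Total cost = 5 × $234,000 = $1,170,000.

Total cost: $1,170,000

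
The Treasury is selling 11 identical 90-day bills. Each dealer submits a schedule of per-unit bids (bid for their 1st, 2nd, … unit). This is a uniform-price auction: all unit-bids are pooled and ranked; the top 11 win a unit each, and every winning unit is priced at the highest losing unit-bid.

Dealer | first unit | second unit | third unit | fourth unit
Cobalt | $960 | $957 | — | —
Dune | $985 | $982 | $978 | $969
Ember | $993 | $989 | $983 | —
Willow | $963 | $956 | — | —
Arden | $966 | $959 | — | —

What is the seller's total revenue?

Total revenue: $10,527

Merging the schedules and taking the best 11: 993 (Ember-1), 989 (Ember-2), 985 (Dune-1), 983 (Ember-3), 982 (Dune-2), 978 (Dune-3), 969 (Dune-4), 966 (Arden-1), 963 (Willow-1), 960 (Cobalt-1), 959 (Arden-2)
First bid not allocated: $957.
Allocation: Arden 2, Cobalt 1, Dune 4, Ember 3, Willow 1. Every unit priced at $957.
Revenue = 11 × 957 = $10,527.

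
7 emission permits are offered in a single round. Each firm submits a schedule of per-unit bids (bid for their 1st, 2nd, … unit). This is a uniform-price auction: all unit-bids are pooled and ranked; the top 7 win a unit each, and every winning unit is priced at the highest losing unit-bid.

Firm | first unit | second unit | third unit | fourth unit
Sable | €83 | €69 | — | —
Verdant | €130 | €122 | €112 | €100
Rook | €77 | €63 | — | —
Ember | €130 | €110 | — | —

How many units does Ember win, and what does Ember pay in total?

Ember: 2 units, pays €154

Pooled unit-bids ranked (top 7): 130 (Verdant-1), 130 (Ember-1), 122 (Verdant-2), 112 (Verdant-3), 110 (Ember-2), 100 (Verdant-4), 83 (Sable-1)
First bid not allocated: €77.
Ember wins 2 unit(s) at €77 each.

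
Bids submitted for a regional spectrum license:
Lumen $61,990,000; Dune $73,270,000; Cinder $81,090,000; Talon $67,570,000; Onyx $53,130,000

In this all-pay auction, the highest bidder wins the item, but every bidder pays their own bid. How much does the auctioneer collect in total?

Total revenue: $337,050,000

Bids ranked: 81,090,000 (Cinder) > 73,270,000 (Dune) > 67,570,000 (Talon) > 61,990,000 (Lumen) > 53,130,000 (Onyx)
Cinder wins with the top bid; all bids are sunk regardless.
Every bidder forfeits their bid regardless of winning.
Revenue = 61,990,000 + 73,270,000 + 81,090,000 + 67,570,000 + 53,130,000 = $337,050,000.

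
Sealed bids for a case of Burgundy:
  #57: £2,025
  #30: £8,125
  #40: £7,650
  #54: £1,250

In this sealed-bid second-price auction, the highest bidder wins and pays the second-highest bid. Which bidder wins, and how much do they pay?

#30 pays £7,650

Sealed-bid second-price auction: the highest bidder wins and pays the second-highest bid.
Bids in order: 8,125 (#30) > 7,650 (#40) > 2,025 (#57) > 1,250 (#54)
Second-price: #30 pays #40's bid of £7,650.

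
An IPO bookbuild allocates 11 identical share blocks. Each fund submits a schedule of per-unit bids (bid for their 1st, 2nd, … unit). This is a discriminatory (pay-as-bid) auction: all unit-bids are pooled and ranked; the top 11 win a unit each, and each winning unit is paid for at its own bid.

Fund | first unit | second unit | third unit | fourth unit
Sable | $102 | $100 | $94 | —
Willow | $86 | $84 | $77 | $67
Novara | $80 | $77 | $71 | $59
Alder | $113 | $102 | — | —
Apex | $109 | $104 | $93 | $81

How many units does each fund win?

Alder 2, Apex 4, Sable 3, Willow 2

Pooled unit-bids ranked (top 11): 113 (Alder-1), 109 (Apex-1), 104 (Apex-2), 102 (Sable-1), 102 (Alder-2), 100 (Sable-2), 94 (Sable-3), 93 (Apex-3), 86 (Willow-1), 84 (Willow-2), 81 (Apex-4)
Next rejected bid: $80 (not a price — pay-as-bid).
Allocation: Alder 2, Apex 4, Sable 3, Willow 2.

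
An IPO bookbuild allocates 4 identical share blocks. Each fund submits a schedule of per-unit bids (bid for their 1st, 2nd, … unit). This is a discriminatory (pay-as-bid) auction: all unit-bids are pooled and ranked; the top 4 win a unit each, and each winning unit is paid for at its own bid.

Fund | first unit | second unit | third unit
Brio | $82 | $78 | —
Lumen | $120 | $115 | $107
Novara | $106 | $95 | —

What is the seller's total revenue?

Merging the schedules and taking the best 4: 120 (Lumen-1), 115 (Lumen-2), 107 (Lumen-3), 106 (Novara-1)
Next rejected bid: $95 (not a price — pay-as-bid).
Each winning unit pays its own bid.
Revenue = 120 + 115 + 107 + 106 = $448.

Total revenue: $448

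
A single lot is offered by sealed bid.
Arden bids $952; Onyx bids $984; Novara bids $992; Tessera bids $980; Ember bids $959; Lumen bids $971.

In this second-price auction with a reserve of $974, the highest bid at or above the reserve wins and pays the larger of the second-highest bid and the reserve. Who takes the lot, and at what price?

Novara pays $984

Sorting bids: 992 (Novara) > 984 (Onyx) > 980 (Tessera) > 971 (Lumen) > 959 (Ember) > 952 (Arden)
Highest eligible bid: Novara at $992.
max(second-highest $984, reserve $974) = $984; the reserve does not bind.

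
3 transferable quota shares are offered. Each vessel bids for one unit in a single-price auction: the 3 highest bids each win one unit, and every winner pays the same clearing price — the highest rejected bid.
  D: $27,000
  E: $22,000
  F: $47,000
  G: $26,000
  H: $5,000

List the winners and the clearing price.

F, D, G; each pays $22,000

Bids ranked high→low: 47,000 (F), 27,000 (D), 26,000 (G), 22,000 (E), 5,000 (H)
Winners (3 units): F, D, G.
Clearing price = highest rejected bid = $22,000.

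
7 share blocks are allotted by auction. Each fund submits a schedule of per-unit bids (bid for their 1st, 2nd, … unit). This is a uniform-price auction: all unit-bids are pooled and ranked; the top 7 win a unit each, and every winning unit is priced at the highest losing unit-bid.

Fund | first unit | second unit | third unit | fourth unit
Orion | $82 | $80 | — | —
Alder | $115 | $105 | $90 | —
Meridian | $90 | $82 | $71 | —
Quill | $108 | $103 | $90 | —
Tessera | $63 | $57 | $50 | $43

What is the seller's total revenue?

All unit-bids, highest first — top 7: 115 (Alder-1), 108 (Quill-1), 105 (Alder-2), 103 (Quill-2), 90 (Alder-3), 90 (Meridian-1), 90 (Quill-3)
First bid not allocated: $82.
Allocation: Alder 3, Meridian 1, Quill 3. Every unit priced at $82.
Revenue = 7 × 82 = $574.

Total revenue: $574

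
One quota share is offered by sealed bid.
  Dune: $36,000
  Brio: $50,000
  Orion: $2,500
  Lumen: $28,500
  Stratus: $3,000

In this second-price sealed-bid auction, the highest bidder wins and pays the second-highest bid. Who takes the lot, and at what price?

Bids ranked: 50,000 (Brio) > 36,000 (Dune) > 28,500 (Lumen) > 3,000 (Stratus) > 2,500 (Orion)
Brio wins with the highest bid; price is set by the runner-up at $36,000.

Brio pays $36,000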